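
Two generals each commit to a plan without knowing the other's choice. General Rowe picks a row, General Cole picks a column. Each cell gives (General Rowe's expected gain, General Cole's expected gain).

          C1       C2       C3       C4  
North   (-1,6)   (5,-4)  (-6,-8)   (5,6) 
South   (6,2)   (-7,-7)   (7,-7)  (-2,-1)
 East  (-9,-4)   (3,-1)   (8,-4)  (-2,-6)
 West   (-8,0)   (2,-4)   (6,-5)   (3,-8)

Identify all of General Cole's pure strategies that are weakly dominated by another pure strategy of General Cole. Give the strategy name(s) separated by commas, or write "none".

C3, C4

Nothing dominates C1: C2 at North (6>-4); C3 at North (6>-8); C4 at South (2>-1).
Nothing dominates C2: C1 at East (-1>-4); C3 at North (-4>-8); C4 at East (-1>-6).
C1 weakly dominates C3 — North: 6>-8, South: 2>-7, East: -4=-4, West: 0>-5.
C4 is weakly dominated by C1 (North: 6=6, South: 2>-1, East: -4>-6, West: 0>-8).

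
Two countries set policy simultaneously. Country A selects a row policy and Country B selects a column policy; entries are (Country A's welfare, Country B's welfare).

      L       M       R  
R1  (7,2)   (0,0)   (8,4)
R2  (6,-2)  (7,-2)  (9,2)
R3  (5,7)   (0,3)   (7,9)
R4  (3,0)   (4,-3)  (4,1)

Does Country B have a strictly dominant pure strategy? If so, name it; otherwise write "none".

R vs L: R1: 4>2, R2: 2>-2, R3: 9>7, R4: 1>0.
R vs M: R1: 4>0, R2: 2>-2, R3: 9>3, R4: 1>-3.
R strictly beats every other strategy against every opponent action, so it is strictly dominant.

R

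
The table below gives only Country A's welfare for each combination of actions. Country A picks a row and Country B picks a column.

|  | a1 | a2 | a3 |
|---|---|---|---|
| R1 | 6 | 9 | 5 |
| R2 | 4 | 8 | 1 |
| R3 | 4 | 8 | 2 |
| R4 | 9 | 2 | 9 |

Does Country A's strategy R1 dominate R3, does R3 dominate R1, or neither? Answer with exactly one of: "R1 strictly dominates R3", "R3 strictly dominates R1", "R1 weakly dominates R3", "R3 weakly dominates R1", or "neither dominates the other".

R1's payoffs vs R3's, by Country B's action — a1: 6>4, a2: 9>8, a3: 5>2.
R1 gives a strictly higher payoff against each choice by Country B, so R1 strictly dominates R3.

R1 strictly dominates R3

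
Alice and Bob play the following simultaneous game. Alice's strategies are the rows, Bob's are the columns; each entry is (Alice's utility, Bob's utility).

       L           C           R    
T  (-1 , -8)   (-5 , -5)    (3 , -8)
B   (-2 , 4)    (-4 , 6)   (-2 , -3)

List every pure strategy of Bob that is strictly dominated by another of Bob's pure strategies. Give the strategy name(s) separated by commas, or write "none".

C strictly dominates L — T: -5>-8, B: 6>4.
C is not dominated — it holds its own against L at T (-5>-8); R at T (-5>-8).
C strictly dominates R — T: -5>-8, B: 6>-3.

L, R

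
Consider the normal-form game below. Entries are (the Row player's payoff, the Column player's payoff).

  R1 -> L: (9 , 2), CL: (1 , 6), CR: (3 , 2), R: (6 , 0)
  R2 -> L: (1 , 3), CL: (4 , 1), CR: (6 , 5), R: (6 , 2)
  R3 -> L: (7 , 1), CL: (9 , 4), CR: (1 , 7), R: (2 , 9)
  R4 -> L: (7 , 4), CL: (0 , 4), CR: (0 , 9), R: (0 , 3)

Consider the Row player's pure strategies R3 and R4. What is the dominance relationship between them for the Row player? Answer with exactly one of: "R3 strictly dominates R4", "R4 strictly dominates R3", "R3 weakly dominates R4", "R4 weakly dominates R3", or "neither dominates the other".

Compare R3 to R4 across each choice by the Column player: L: 7=7, CL: 9>0, CR: 1>0, R: 2>0.
R3 is at least as good everywhere and strictly better somewhere (tied only at L), so R3 weakly but not strictly dominates R4.

R3 weakly dominates R4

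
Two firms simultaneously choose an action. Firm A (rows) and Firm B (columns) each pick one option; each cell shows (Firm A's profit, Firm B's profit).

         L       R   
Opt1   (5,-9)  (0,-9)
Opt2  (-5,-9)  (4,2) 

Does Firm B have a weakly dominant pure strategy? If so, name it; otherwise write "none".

R

R vs L: Opt1: -9=-9, Opt2: 2>-9.
R is at least as good as every other strategy against every opponent action, so it is weakly dominant.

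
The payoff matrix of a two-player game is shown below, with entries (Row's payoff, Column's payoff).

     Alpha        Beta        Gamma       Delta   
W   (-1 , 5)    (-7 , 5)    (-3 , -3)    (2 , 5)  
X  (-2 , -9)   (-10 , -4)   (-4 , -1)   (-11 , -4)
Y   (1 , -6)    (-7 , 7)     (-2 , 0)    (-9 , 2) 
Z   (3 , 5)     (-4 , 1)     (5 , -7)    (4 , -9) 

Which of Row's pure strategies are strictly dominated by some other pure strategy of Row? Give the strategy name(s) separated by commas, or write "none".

W is strictly dominated by Z (Alpha: 3>-1, Beta: -4>-7, Gamma: 5>-3, Delta: 4>2).
W strictly dominates X — Alpha: -1>-2, Beta: -7>-10, Gamma: -3>-4, Delta: 2>-11.
Y is strictly dominated by Z (Alpha: 3>1, Beta: -4>-7, Gamma: 5>-2, Delta: 4>-9).
Z is not dominated — it holds its own against W at Alpha (3>-1); X at Alpha (3>-2); Y at Alpha (3>1).

W, X, Y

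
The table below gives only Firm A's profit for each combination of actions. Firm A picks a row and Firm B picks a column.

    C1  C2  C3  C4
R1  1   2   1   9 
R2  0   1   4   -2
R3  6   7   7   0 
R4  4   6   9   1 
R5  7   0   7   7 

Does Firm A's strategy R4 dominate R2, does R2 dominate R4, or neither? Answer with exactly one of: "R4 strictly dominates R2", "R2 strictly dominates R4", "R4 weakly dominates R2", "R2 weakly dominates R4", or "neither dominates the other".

R4 strictly dominates R2

Compare R4 to R2 across each opponent action: C1: 4>0, C2: 6>1, C3: 9>4, C4: 1>-2.
R4 gives a strictly higher payoff against each opponent action, so R4 strictly dominates R2.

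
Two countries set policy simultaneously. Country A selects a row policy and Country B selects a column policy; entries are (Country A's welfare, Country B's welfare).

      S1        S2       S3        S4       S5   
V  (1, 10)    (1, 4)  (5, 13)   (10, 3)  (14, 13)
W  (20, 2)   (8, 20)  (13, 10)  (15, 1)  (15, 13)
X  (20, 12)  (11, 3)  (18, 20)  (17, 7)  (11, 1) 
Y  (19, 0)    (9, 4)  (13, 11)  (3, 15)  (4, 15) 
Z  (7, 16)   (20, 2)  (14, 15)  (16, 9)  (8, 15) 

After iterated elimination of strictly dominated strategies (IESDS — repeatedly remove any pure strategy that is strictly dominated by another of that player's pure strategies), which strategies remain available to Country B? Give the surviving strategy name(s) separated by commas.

Row V is eliminated: W beats it against every remaining column (S1: 20>1, S2: 8>1, S3: 13>5, S4: 15>10, S5: 15>14).
Row Y is eliminated: X beats it against every remaining column (S1: 20>19, S2: 11>9, S3: 18>13, S4: 17>3, S5: 11>4).
Column S4 is eliminated: S1 beats it against every remaining row (W: 2>1, X: 12>7, Z: 16>9).
Among the remaining strategies, none is strictly dominated by another pure strategy of the same player, so the elimination stops.
Surviving strategies — Country A: {W, X, Z}; Country B: {S1, S2, S3, S5}.

S1, S2, S3, S5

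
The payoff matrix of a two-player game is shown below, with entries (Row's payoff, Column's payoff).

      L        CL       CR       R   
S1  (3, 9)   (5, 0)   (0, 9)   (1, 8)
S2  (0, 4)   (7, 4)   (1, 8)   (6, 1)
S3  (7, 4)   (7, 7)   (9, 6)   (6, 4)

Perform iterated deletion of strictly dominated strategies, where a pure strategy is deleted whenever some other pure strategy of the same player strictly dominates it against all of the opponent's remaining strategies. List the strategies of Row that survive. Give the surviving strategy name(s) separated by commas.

Row's strategy S1 is strictly dominated by S3 (L: 7>3, CL: 7>5, CR: 9>0, R: 6>1) and is removed.
Column L is eliminated: CR beats it against every remaining row (S2: 8>4, S3: 6>4).
Column R is eliminated: CL beats it against every remaining row (S2: 4>1, S3: 7>4).
Among the remaining strategies, none is strictly dominated by another pure strategy of the same player, so the elimination stops.
Surviving strategies — Row: {S2, S3}; Column: {CL, CR}.

S2, S3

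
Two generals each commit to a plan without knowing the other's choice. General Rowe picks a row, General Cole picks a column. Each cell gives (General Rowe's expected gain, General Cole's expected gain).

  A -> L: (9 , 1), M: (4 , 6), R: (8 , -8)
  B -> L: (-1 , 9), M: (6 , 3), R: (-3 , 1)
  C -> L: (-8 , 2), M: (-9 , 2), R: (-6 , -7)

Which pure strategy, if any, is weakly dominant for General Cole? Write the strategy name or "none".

none

L fails to dominate M at A (1<6).
M fails to dominate L at B (3<9).
R fails to dominate L at A (-8<1).
No single strategy dominates all the others.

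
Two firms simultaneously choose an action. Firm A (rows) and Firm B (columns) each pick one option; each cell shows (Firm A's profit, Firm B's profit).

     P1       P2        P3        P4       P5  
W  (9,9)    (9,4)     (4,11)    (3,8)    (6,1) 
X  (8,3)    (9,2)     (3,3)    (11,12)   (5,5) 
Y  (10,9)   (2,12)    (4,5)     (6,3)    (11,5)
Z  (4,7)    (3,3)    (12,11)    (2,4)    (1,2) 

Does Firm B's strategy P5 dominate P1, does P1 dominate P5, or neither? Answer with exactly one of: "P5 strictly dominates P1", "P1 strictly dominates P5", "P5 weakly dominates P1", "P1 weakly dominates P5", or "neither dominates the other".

P5's payoffs vs P1's, by Firm A's action — W: 1<9, X: 5>3, Y: 5<9, Z: 2<7.
P5 does better at X but worse at W, Y, Z; neither strategy dominates the other.

neither dominates the other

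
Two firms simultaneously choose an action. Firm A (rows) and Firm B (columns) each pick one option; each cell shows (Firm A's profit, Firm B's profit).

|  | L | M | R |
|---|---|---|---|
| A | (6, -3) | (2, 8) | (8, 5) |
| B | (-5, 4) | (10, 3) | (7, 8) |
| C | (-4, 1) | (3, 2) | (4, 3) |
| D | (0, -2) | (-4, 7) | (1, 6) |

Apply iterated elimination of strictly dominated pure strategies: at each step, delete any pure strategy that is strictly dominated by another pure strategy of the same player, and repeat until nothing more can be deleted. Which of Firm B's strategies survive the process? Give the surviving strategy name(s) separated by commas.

Firm A's strategy D is strictly dominated by A (L: 6>0, M: 2>-4, R: 8>1) and is removed.
Column L is eliminated: R beats it against every remaining row (A: 5>-3, B: 8>4, C: 3>1).
Row C is eliminated: B beats it against every remaining column (M: 10>3, R: 7>4).
Among the remaining strategies, none is strictly dominated by another pure strategy of the same player, so the elimination stops.
Surviving strategies — Firm A: {A, B}; Firm B: {M, R}.

M, R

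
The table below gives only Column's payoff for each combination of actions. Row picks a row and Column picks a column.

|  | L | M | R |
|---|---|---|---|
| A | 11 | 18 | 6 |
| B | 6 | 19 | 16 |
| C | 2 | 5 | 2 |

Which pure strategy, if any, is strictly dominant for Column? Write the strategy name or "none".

M

M vs L: A: 18>11, B: 19>6, C: 5>2.
M vs R: A: 18>6, B: 19>16, C: 5>2.
M strictly beats every other strategy against every opponent action, so it is strictly dominant.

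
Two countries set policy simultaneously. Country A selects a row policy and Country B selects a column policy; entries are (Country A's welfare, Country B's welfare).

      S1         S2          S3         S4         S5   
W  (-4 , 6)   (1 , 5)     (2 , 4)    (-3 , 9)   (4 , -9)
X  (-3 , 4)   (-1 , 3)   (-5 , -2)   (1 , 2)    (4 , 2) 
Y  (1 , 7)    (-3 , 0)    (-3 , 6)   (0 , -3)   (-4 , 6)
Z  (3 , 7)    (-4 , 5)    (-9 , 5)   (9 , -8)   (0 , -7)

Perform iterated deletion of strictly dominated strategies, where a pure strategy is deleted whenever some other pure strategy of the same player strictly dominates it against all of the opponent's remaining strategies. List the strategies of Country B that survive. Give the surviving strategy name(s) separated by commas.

For Country B, S1 strictly dominates S2 on the remaining rows (W: 6>5, X: 4>3, Y: 7>0, Z: 7>5); eliminate S2.
Country B's strategy S3 is strictly dominated by S1 (W: 6>4, X: 4>-2, Y: 7>6, Z: 7>5) and is removed.
For Country A, Z strictly dominates Y on the remaining columns (S1: 3>1, S4: 9>0, S5: 0>-4); eliminate Y.
For Country B, S1 strictly dominates S5 on the remaining rows (W: 6>-9, X: 4>2, Z: 7>-7); eliminate S5.
Row W is eliminated: X beats it against every remaining column (S1: -3>-4, S4: 1>-3).
Country A's strategy X is strictly dominated by Z (S1: 3>-3, S4: 9>1) and is removed.
For Country B, S1 strictly dominates S4 on the remaining rows (Z: 7>-8); eliminate S4.
Among the remaining strategies, none is strictly dominated by another pure strategy of the same player, so the elimination stops.
Surviving strategies — Country A: {Z}; Country B: {S1}.

S1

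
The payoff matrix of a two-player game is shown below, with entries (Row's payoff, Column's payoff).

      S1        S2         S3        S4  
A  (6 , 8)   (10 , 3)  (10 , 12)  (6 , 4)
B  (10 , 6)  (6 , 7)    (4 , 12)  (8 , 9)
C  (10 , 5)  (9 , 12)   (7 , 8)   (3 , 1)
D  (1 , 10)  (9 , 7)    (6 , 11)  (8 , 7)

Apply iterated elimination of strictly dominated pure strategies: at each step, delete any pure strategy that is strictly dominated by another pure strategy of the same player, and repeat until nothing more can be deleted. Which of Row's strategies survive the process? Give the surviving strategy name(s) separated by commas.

Column's strategy S1 is strictly dominated by S3 (A: 12>8, B: 12>6, C: 8>5, D: 11>10) and is removed.
Row C is eliminated: A beats it against every remaining column (S2: 10>9, S3: 10>7, S4: 6>3).
Column's strategy S2 is strictly dominated by S3 (A: 12>3, B: 12>7, D: 11>7) and is removed.
Column S4 is eliminated: S3 beats it against every remaining row (A: 12>4, B: 12>9, D: 11>7).
For Row, A strictly dominates B on the remaining columns (S3: 10>4); eliminate B.
For Row, A strictly dominates D on the remaining columns (S3: 10>6); eliminate D.
Among the remaining strategies, none is strictly dominated by another pure strategy of the same player, so the elimination stops.
Surviving strategies — Row: {A}; Column: {S3}.

A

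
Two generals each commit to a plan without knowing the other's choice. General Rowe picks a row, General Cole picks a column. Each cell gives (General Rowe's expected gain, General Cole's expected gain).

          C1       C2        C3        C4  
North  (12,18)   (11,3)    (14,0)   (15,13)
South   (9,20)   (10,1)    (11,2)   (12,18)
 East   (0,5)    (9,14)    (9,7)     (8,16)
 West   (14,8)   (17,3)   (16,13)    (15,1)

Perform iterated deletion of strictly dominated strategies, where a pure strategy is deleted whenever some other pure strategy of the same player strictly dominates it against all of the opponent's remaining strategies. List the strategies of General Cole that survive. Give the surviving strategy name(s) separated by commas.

C3

Row South is eliminated: North beats it against every remaining column (C1: 12>9, C2: 11>10, C3: 14>11, C4: 15>12).
General Rowe's strategy East is strictly dominated by North (C1: 12>0, C2: 11>9, C3: 14>9, C4: 15>8) and is removed.
For General Cole, C1 strictly dominates C2 on the remaining rows (North: 18>3, West: 8>3); eliminate C2.
For General Cole, C1 strictly dominates C4 on the remaining rows (North: 18>13, West: 8>1); eliminate C4.
General Rowe's strategy North is strictly dominated by West (C1: 14>12, C3: 16>14) and is removed.
For General Cole, C3 strictly dominates C1 on the remaining rows (West: 13>8); eliminate C1.
Among the remaining strategies, none is strictly dominated by another pure strategy of the same player, so the elimination stops.
Surviving strategies — General Rowe: {West}; General Cole: {C3}.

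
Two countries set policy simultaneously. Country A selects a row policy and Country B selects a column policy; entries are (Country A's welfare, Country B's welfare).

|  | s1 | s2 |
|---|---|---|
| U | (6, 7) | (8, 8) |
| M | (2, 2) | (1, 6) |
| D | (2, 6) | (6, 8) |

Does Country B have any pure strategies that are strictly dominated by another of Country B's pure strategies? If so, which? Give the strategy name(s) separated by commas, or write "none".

s1

s1: dominated, since s2 does at least as well everywhere (U: 8>7, M: 6>2, D: 8>6).
s2 is not dominated — it holds its own against s1 at U (8>7).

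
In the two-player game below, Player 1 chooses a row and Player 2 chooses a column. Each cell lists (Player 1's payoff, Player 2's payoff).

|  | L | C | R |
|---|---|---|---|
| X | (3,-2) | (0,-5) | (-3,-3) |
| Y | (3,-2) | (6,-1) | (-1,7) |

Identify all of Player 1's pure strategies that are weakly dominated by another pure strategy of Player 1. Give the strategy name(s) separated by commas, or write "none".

X: dominated, since Y does at least as well everywhere (L: 3=3, C: 6>0, R: -1>-3).
Y is not dominated — it holds its own against X at C (6>0).

X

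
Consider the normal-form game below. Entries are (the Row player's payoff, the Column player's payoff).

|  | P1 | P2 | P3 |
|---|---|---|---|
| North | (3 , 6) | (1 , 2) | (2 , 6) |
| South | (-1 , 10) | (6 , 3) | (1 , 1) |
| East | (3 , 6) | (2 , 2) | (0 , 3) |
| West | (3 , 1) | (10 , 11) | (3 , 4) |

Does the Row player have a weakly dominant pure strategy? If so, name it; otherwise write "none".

West vs North: P1: 3=3, P2: 10>1, P3: 3>2.
West vs South: P1: 3>-1, P2: 10>6, P3: 3>1.
West vs East: P1: 3=3, P2: 10>2, P3: 3>0.
West is at least as good as every other strategy against every opponent action, so it is weakly dominant.

West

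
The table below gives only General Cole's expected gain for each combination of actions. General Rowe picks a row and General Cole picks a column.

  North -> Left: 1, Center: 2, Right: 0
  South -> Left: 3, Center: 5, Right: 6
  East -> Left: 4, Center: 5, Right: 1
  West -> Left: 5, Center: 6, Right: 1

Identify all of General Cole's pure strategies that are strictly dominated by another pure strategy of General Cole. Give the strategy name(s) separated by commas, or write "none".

Left

Left is strictly dominated by Center (North: 2>1, South: 5>3, East: 5>4, West: 6>5).
Center: no other strategy beats it everywhere (Left at North (2>1); Right at North (2>0)).
Nothing dominates Right: Left at South (6>3); Center at South (6>5).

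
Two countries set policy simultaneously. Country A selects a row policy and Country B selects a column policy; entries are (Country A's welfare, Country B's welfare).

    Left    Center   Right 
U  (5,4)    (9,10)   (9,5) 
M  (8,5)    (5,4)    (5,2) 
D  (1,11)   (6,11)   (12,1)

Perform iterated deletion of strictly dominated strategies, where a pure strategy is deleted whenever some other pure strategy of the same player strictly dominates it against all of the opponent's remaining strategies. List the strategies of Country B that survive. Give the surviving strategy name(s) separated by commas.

Column Right is eliminated: Center beats it against every remaining row (U: 10>5, M: 4>2, D: 11>1).
Row D is eliminated: U beats it against every remaining column (Left: 5>1, Center: 9>6).
Among the remaining strategies, none is strictly dominated by another pure strategy of the same player, so the elimination stops.
Surviving strategies — Country A: {U, M}; Country B: {Left, Center}.

Left, Center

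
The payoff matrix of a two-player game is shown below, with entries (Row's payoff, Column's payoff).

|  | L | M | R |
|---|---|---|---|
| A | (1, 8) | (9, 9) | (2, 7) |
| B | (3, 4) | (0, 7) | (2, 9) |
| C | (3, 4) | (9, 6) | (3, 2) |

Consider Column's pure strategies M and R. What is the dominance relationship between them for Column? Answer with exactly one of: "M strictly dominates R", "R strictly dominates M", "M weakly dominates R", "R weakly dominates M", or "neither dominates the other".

neither dominates the other

M's payoffs vs R's, by Row's action — A: 9>7, B: 7<9, C: 6>2.
M does better at A, C but worse at B; neither strategy dominates the other.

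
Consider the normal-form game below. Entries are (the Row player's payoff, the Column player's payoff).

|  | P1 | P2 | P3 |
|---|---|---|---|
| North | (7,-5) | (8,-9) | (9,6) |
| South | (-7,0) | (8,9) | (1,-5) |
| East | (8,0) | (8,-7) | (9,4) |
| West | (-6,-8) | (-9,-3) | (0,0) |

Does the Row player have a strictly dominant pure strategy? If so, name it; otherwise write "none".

none

North fails to dominate South at P2 (8=8).
South fails to dominate North at P1 (-7<7).
East fails to dominate North at P2 (8=8).
West fails to dominate North at P1 (-6<7).
No single strategy dominates all the others.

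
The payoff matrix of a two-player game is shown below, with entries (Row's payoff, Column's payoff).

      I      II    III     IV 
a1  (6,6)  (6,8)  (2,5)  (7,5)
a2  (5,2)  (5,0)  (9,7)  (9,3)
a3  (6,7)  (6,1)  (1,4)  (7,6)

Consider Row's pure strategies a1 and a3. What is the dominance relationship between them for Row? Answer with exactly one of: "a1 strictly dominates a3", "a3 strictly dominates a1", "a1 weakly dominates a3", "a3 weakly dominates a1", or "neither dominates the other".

Compare a1 to a3 across each opponent action: I: 6=6, II: 6=6, III: 2>1, IV: 7=7.
a1 is at least as good everywhere and strictly better somewhere (tied only at I, II, IV), so a1 weakly but not strictly dominates a3.

a1 weakly dominates a3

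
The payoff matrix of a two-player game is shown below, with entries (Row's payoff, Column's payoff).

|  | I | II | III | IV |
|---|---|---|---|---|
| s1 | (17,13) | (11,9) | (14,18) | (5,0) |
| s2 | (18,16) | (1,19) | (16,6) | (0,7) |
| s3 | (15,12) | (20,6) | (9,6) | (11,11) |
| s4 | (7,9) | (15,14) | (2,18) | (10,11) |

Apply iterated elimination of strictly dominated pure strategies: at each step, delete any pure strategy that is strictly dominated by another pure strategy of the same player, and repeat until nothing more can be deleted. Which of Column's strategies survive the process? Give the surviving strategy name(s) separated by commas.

Row's strategy s4 is strictly dominated by s3 (I: 15>7, II: 20>15, III: 9>2, IV: 11>10) and is removed.
Column IV is eliminated: I beats it against every remaining row (s1: 13>0, s2: 16>7, s3: 12>11).
Among the remaining strategies, none is strictly dominated by another pure strategy of the same player, so the elimination stops.
Surviving strategies — Row: {s1, s2, s3}; Column: {I, II, III}.

I, II, III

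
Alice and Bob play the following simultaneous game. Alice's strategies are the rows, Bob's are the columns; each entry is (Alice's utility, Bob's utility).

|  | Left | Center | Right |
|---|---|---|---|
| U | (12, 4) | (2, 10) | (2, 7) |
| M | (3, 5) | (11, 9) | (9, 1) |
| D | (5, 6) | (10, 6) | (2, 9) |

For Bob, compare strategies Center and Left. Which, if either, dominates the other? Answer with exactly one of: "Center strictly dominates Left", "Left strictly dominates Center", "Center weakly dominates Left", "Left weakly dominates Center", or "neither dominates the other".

Center's payoffs vs Left's, by Alice's action — U: 10>4, M: 9>5, D: 6=6.
Center is at least as good everywhere and strictly better somewhere (tied only at D), so Center weakly but not strictly dominates Left.

Center weakly dominates Left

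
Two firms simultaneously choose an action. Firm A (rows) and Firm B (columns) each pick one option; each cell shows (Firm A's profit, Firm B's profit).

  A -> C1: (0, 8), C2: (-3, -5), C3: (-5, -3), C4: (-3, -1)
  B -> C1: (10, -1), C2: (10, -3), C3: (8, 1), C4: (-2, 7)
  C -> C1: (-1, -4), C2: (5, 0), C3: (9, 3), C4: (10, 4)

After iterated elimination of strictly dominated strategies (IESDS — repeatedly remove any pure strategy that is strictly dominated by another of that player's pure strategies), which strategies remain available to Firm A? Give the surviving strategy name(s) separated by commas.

For Firm A, B strictly dominates A on the remaining columns (C1: 10>0, C2: 10>-3, C3: 8>-5, C4: -2>-3); eliminate A.
Column C1 is eliminated: C3 beats it against every remaining row (B: 1>-1, C: 3>-4).
For Firm B, C3 strictly dominates C2 on the remaining rows (B: 1>-3, C: 3>0); eliminate C2.
Firm A's strategy B is strictly dominated by C (C3: 9>8, C4: 10>-2) and is removed.
Column C3 is eliminated: C4 beats it against every remaining row (C: 4>3).
Among the remaining strategies, none is strictly dominated by another pure strategy of the same player, so the elimination stops.
Surviving strategies — Firm A: {C}; Firm B: {C4}.

C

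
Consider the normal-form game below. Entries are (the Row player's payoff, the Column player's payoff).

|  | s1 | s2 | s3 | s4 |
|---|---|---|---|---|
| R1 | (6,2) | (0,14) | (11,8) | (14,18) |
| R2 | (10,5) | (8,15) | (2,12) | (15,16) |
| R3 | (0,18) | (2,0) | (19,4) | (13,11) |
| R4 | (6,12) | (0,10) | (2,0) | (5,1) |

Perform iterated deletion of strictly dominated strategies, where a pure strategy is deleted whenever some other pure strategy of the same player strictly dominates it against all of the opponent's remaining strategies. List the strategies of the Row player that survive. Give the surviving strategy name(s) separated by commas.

For the Column player, s4 strictly dominates s3 on the remaining rows (R1: 18>8, R2: 16>12, R3: 11>4, R4: 1>0); eliminate s3.
The Row player's strategy R1 is strictly dominated by R2 (s1: 10>6, s2: 8>0, s4: 15>14) and is removed.
Row R3 is eliminated: R2 beats it against every remaining column (s1: 10>0, s2: 8>2, s4: 15>13).
For the Row player, R2 strictly dominates R4 on the remaining columns (s1: 10>6, s2: 8>0, s4: 15>5); eliminate R4.
Column s1 is eliminated: s2 beats it against every remaining row (R2: 15>5).
Column s2 is eliminated: s4 beats it against every remaining row (R2: 16>15).
Among the remaining strategies, none is strictly dominated by another pure strategy of the same player, so the elimination stops.
Surviving strategies — the Row player: {R2}; the Column player: {s4}.

R2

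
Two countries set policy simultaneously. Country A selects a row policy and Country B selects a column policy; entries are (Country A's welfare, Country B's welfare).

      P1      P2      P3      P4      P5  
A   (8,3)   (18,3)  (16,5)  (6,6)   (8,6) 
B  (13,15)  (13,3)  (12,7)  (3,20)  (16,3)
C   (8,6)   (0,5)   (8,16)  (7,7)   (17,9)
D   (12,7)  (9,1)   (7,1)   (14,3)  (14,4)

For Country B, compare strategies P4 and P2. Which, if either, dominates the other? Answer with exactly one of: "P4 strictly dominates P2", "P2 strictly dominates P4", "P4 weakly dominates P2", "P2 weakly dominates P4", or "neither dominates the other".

P4 strictly dominates P2

Compare P4 to P2 across each choice by Country A: A: 6>3, B: 20>3, C: 7>5, D: 3>1.
P4 gives a strictly higher payoff against each choice by Country A, so P4 strictly dominates P2.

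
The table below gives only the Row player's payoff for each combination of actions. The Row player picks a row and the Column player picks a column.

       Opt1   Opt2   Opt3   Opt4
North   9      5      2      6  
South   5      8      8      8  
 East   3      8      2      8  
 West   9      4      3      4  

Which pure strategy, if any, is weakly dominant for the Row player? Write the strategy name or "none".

none

North fails to dominate South at Opt2 (5<8).
South fails to dominate North at Opt1 (5<9).
East fails to dominate North at Opt1 (3<9).
West fails to dominate North at Opt2 (4<5).
No single strategy dominates all the others.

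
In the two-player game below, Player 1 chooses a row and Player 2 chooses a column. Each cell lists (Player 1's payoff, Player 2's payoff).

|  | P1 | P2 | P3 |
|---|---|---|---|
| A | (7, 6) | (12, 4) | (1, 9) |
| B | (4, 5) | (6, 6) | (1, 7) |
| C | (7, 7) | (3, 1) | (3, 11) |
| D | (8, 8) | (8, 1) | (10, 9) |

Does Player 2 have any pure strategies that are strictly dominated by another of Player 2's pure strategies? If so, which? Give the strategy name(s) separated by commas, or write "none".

P1, P2

P1 is strictly dominated by P3 (A: 9>6, B: 7>5, C: 11>7, D: 9>8).
P2 is strictly dominated by P3 (A: 9>4, B: 7>6, C: 11>1, D: 9>1).
P3 is not dominated — it holds its own against P1 at A (9>6); P2 at A (9>4).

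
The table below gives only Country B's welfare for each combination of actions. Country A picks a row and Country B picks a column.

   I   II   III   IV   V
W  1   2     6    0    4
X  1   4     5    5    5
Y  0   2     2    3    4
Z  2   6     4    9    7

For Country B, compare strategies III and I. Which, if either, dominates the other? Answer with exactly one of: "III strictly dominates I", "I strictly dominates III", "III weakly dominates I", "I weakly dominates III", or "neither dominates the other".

Compare III to I across every action of Country A: W: 6>1, X: 5>1, Y: 2>0, Z: 4>2.
Every comparison favours III, so III strictly dominates I.

III strictly dominates I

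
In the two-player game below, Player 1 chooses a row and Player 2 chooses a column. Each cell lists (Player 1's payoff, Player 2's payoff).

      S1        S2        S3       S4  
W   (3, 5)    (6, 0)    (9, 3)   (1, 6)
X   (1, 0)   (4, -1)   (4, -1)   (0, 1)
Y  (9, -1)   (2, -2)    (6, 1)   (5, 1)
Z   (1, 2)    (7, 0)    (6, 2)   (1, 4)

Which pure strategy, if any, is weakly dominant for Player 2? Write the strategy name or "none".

S4 vs S1: W: 6>5, X: 1>0, Y: 1>-1, Z: 4>2.
S4 vs S2: W: 6>0, X: 1>-1, Y: 1>-2, Z: 4>0.
S4 vs S3: W: 6>3, X: 1>-1, Y: 1=1, Z: 4>2.
S4 is at least as good as every other strategy against every opponent action, so it is weakly dominant.

S4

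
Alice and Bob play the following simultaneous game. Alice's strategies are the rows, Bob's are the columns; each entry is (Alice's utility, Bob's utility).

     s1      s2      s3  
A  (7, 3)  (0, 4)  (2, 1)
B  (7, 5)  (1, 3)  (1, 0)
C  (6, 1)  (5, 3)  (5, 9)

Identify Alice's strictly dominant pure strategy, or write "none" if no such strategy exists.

A fails to dominate B at s1 (7=7).
B fails to dominate A at s1 (7=7).
C fails to dominate A at s1 (6<7).
No single strategy dominates all the others.

none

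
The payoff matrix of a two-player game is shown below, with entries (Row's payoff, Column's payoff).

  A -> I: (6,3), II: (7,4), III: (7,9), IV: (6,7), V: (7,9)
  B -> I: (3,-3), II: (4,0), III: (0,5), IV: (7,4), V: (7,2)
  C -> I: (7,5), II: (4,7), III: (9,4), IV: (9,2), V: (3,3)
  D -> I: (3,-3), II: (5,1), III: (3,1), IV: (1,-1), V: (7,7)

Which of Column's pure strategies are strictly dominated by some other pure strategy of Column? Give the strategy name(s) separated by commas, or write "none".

I: dominated, since II does at least as well everywhere (A: 4>3, B: 0>-3, C: 7>5, D: 1>-3).
II is not dominated — it holds its own against I at A (4>3); III at C (7>4); IV at C (7>2); V at C (7>3).
III: no other strategy beats it everywhere (I at A (9>3); II at A (9>4); IV at A (9>7); V at A (9=9)).
IV: dominated, since III does at least as well everywhere (A: 9>7, B: 5>4, C: 4>2, D: 1>-1).
Nothing dominates V: I at A (9>3); II at A (9>4); III at A (9=9); IV at A (9>7).

I, IV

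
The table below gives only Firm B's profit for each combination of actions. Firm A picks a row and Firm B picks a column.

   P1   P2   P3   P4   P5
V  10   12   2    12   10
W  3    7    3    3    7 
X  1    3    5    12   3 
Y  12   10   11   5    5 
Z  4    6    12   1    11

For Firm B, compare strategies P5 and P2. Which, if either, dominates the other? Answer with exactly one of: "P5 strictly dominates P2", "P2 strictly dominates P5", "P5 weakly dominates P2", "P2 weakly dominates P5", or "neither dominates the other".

neither dominates the other

Compare P5 to P2 across each opponent action: V: 10<12, W: 7=7, X: 3=3, Y: 5<10, Z: 11>6.
P5 does better at Z but worse at V, Y; neither strategy dominates the other.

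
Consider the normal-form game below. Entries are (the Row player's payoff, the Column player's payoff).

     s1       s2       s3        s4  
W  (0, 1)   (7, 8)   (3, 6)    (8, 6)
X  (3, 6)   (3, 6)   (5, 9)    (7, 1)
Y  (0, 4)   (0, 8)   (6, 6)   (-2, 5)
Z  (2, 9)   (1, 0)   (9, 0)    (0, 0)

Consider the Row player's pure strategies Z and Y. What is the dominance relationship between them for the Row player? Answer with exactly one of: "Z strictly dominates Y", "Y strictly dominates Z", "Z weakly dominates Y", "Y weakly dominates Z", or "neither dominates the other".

Compare Z to Y across each opponent action: s1: 2>0, s2: 1>0, s3: 9>6, s4: 0>-2.
Every comparison favours Z, so Z strictly dominates Y.

Z strictly dominates Y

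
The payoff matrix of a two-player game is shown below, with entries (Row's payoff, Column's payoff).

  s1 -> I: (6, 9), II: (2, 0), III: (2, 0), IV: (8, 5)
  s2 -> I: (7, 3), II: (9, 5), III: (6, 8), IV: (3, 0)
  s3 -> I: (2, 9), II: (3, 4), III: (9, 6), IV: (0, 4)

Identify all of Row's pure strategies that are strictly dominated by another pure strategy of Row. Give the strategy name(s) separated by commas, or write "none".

none

s1 is not dominated — it holds its own against s2 at IV (8>3); s3 at I (6>2).
s2: no other strategy beats it everywhere (s1 at I (7>6); s3 at I (7>2)).
s3: no other strategy beats it everywhere (s1 at II (3>2); s2 at III (9>6)).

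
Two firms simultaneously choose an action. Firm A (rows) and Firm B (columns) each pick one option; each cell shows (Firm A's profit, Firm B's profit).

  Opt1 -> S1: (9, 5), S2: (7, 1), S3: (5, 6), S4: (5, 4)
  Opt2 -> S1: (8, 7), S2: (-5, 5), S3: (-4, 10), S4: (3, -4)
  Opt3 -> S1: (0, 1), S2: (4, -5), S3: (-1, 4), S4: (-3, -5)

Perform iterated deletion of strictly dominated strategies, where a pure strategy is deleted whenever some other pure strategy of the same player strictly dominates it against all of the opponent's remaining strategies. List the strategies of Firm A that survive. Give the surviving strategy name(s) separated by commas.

Opt1

Row Opt2 is eliminated: Opt1 beats it against every remaining column (S1: 9>8, S2: 7>-5, S3: 5>-4, S4: 5>3).
Firm A's strategy Opt3 is strictly dominated by Opt1 (S1: 9>0, S2: 7>4, S3: 5>-1, S4: 5>-3) and is removed.
For Firm B, S3 strictly dominates S1 on the remaining rows (Opt1: 6>5); eliminate S1.
For Firm B, S3 strictly dominates S2 on the remaining rows (Opt1: 6>1); eliminate S2.
For Firm B, S3 strictly dominates S4 on the remaining rows (Opt1: 6>4); eliminate S4.
Among the remaining strategies, none is strictly dominated by another pure strategy of the same player, so the elimination stops.
Surviving strategies — Firm A: {Opt1}; Firm B: {S3}.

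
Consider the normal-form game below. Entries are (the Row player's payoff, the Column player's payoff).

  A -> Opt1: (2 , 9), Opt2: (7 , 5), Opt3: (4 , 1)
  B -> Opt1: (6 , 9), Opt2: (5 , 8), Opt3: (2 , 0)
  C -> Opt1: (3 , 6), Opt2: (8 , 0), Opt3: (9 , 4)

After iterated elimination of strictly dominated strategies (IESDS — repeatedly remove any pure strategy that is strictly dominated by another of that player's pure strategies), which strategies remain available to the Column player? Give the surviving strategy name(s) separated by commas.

Opt1

Row A is eliminated: C beats it against every remaining column (Opt1: 3>2, Opt2: 8>7, Opt3: 9>4).
The Column player's strategy Opt2 is strictly dominated by Opt1 (B: 9>8, C: 6>0) and is removed.
For the Column player, Opt1 strictly dominates Opt3 on the remaining rows (B: 9>0, C: 6>4); eliminate Opt3.
For the Row player, B strictly dominates C on the remaining columns (Opt1: 6>3); eliminate C.
Among the remaining strategies, none is strictly dominated by another pure strategy of the same player, so the elimination stops.
Surviving strategies — the Row player: {B}; the Column player: {Opt1}.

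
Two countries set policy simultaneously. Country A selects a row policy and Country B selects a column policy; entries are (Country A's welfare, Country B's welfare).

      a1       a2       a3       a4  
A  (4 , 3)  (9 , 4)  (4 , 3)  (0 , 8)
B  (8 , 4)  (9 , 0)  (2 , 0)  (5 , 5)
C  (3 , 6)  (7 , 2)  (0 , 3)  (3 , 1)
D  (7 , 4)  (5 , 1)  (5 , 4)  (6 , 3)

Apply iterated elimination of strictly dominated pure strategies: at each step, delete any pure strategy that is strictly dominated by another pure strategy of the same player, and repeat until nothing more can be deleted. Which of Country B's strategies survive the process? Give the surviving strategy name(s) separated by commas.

Country A's strategy C is strictly dominated by B (a1: 8>3, a2: 9>7, a3: 2>0, a4: 5>3) and is removed.
Column a2 is eliminated: a4 beats it against every remaining row (A: 8>4, B: 5>0, D: 3>1).
Row A is eliminated: D beats it against every remaining column (a1: 7>4, a3: 5>4, a4: 6>0).
Among the remaining strategies, none is strictly dominated by another pure strategy of the same player, so the elimination stops.
Surviving strategies — Country A: {B, D}; Country B: {a1, a3, a4}.

a1, a3, a4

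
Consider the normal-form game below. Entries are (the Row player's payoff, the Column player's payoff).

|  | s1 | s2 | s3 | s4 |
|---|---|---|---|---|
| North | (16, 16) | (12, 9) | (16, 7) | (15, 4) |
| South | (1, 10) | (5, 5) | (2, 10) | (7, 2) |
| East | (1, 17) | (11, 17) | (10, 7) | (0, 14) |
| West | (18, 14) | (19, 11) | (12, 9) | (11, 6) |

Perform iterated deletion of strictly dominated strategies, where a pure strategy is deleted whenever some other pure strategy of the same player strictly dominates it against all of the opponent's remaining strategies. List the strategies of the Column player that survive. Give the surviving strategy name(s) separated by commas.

The Row player's strategy South is strictly dominated by North (s1: 16>1, s2: 12>5, s3: 16>2, s4: 15>7) and is removed.
Row East is eliminated: North beats it against every remaining column (s1: 16>1, s2: 12>11, s3: 16>10, s4: 15>0).
The Column player's strategy s2 is strictly dominated by s1 (North: 16>9, West: 14>11) and is removed.
The Column player's strategy s3 is strictly dominated by s1 (North: 16>7, West: 14>9) and is removed.
The Column player's strategy s4 is strictly dominated by s1 (North: 16>4, West: 14>6) and is removed.
The Row player's strategy North is strictly dominated by West (s1: 18>16) and is removed.
Among the remaining strategies, none is strictly dominated by another pure strategy of the same player, so the elimination stops.
Surviving strategies — the Row player: {West}; the Column player: {s1}.

s1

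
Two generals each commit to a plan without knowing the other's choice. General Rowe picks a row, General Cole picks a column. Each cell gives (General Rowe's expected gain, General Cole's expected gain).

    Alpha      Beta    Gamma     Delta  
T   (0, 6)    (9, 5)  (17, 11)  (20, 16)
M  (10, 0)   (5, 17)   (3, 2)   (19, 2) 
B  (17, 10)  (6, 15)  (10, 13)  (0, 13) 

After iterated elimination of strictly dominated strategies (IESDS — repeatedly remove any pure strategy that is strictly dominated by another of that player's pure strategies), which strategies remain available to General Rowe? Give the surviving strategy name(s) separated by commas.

Column Alpha is eliminated: Gamma beats it against every remaining row (T: 11>6, M: 2>0, B: 13>10).
For General Rowe, T strictly dominates M on the remaining columns (Beta: 9>5, Gamma: 17>3, Delta: 20>19); eliminate M.
For General Rowe, T strictly dominates B on the remaining columns (Beta: 9>6, Gamma: 17>10, Delta: 20>0); eliminate B.
General Cole's strategy Beta is strictly dominated by Gamma (T: 11>5) and is removed.
Column Gamma is eliminated: Delta beats it against every remaining row (T: 16>11).
Among the remaining strategies, none is strictly dominated by another pure strategy of the same player, so the elimination stops.
Surviving strategies — General Rowe: {T}; General Cole: {Delta}.

T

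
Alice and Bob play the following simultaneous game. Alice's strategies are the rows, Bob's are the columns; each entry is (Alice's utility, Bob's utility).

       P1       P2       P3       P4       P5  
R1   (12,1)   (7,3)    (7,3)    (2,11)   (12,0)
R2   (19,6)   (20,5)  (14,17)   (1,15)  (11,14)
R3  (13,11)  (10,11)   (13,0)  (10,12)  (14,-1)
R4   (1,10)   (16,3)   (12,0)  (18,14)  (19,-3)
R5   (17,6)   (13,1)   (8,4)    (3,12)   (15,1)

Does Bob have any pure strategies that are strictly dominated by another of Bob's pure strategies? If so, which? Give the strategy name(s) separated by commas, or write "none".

P4 strictly dominates P1 — R1: 11>1, R2: 15>6, R3: 12>11, R4: 14>10, R5: 12>6.
P2: dominated, since P4 does at least as well everywhere (R1: 11>3, R2: 15>5, R3: 12>11, R4: 14>3, R5: 12>1).
P3 is not dominated — it holds its own against P1 at R1 (3>1); P2 at R1 (3=3); P4 at R2 (17>15); P5 at R1 (3>0).
P4: no other strategy beats it everywhere (P1 at R1 (11>1); P2 at R1 (11>3); P3 at R1 (11>3); P5 at R1 (11>0)).
P5: dominated, since P3 does at least as well everywhere (R1: 3>0, R2: 17>14, R3: 0>-1, R4: 0>-3, R5: 4>1).

P1, P2, P5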